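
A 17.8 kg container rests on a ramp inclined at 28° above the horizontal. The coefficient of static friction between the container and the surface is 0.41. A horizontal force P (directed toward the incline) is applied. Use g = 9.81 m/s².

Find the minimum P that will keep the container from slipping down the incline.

P_min ≈ 17.4 N

The container tends to slide down (tan θ > μ_s), so at the point of impending slip friction acts up-slope at its limit: f = μ_s N.
Perpendicular to the incline: N = m g cos θ + P sin θ.
Along the incline: P cos θ + μ_s N = m g sin θ, i.e. P cos θ + μ_s (m g cos θ + P sin θ) = m g sin θ.
Solving, P (cos θ + μ_s sin θ) = m g (sin θ − μ_s cos θ), so P = 175×0.1075/1.075 = 17.4 N.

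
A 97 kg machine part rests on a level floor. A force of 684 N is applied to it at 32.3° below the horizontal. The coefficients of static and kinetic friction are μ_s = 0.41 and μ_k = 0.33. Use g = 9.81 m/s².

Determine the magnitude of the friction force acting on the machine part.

N = m g + P sin α = 951.6 + 684×sin 32.3° = 1317 N.
For equilibrium, f = P cos α = 684×cos 32.3° = 578.2 N.
μ_s N = 0.41 × 1317 = 540 N.
578.2 > 540 N → the machine part slides; f = μ_k N = 0.33×1317 = 435 N.

f ≈ 435 N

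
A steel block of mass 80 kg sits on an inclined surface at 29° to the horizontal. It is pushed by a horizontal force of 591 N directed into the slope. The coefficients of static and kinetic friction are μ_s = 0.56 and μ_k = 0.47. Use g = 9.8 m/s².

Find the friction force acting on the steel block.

Normal direction: N = m g cos θ + P sin θ = 972.2 N.
Along the incline, the net driving force (taking up-slope positive) is P cos θ − m g sin θ = 516.9 − 380.1 = 136.8 N, so equilibrium requires friction f = -136.8 N (down-slope).
The limit of static friction is μ_s N = 544.4 N.
Since 136.8 N is within the 544.4 N limit, the steel block stays put and friction is exactly 137 N.

f ≈ 137 N (down the incline)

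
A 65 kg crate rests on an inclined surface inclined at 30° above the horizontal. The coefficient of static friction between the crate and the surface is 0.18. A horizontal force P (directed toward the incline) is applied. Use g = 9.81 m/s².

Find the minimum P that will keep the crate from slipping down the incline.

The crate tends to slide down (tan θ > μ_s), so at the point of impending slip friction acts up-slope at its limit: f = μ_s N.
Perpendicular to the incline: N = m g cos θ + P sin θ.
Along the incline: P cos θ + μ_s N = m g sin θ, i.e. P cos θ + μ_s (m g cos θ + P sin θ) = m g sin θ.
Solving, P (cos θ + μ_s sin θ) = m g (sin θ − μ_s cos θ), so P = 638×0.3441/0.956 = 230 N.

P_min ≈ 230 N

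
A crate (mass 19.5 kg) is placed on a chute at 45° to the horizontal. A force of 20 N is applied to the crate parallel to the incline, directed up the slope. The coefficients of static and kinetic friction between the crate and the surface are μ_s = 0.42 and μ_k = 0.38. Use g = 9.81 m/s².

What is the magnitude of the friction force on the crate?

f ≈ 51.4 N (up the incline)

The normal reaction is N = m g cos θ = 135.3 N.
The friction needed for equilibrium is m g sin θ − P = 135.3 − 20 = 115.3 N, measured positive up-slope.
The static-friction ceiling is μ_s N = 0.42 × 135.3 = 56.81 N.
Since |115.3| > 56.81 N, static friction cannot hold it; the crate slides down the incline and kinetic friction applies: f = μ_k N = 0.38 × 135.3 = 51.4 N.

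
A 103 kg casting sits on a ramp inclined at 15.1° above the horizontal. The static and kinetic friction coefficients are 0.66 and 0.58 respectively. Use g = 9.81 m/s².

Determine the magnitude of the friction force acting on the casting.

Perpendicular to the surface, N = m g cos θ = 103·9.81·cos 15.1° = 975.5 N.
For equilibrium along the incline, friction must balance the weight component: f = m g sin θ = 263.2 N up the slope.
Static friction can supply at most μ_s N = 643.9 N.
Since |263.2| ≤ 643.9 N, no slip — friction simply equals what equilibrium demands.

f ≈ 263 N (up the incline)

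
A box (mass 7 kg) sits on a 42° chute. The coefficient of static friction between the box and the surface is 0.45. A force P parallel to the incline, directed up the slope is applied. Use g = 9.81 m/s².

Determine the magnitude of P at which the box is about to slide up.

P ≈ 68.9 N

At impending motion up the slope, friction acts down-slope at its limit: f = μ_s N.
P is parallel to the surface, so N = m g cos θ = 51 N.
Along the incline: P = m g sin θ + μ_s N = 45.9 + 0.45×51 = 68.9 N.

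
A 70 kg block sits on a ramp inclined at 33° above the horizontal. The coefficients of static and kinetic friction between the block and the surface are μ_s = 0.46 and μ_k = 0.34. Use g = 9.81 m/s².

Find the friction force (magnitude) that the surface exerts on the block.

f ≈ 196 N (up the incline)

The normal reaction is N = m g cos θ = 575.9 N.
For equilibrium along the incline, friction must balance the weight component: f = m g sin θ = 374 N up the slope.
The static-friction ceiling is μ_s N = 0.46 × 575.9 = 264.9 N.
|374| exceeds 264.9 N, so the block slips down-slope; friction is kinetic, f = μ_k N = 0.34×575.9 = 196 N.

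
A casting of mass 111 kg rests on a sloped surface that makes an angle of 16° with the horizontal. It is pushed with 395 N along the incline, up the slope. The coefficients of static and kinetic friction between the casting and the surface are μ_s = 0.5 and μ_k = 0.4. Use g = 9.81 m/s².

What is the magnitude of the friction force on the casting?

f ≈ 94.9 N (down the incline)

The normal reaction is N = m g cos θ = 1047 N.
The friction needed for equilibrium is m g sin θ − P = 300.1 − 395 = -94.86 N, measured positive up-slope.
The static-friction ceiling is μ_s N = 0.5 × 1047 = 523.4 N.
Since |-94.86| ≤ 523.4 N, the casting remains in static equilibrium and friction takes exactly the required value.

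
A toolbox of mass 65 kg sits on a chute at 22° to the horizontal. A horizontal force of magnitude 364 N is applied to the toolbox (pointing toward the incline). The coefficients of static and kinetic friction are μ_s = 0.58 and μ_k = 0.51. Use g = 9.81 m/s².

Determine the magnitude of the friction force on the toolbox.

f ≈ 98.6 N (down the incline)

Normal direction: N = m g cos θ + P sin θ = 727.6 N.
Along the incline, the net driving force (taking up-slope positive) is P cos θ − m g sin θ = 337.5 − 238.9 = 98.63 N, so equilibrium requires friction f = -98.63 N (down-slope).
Maximum static friction: μ_s N = 0.58 × 727.6 = 422 N.
Since 98.63 N is within the 422 N limit, the toolbox stays put and friction is exactly 98.6 N.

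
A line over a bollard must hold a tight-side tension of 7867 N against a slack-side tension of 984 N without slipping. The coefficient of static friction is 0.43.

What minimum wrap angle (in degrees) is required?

β_min ≈ 277°

T₂/T₁ = e^{μβ} → β = ln(T₂/T₁)/μ.
β = ln(7867/984)/0.43 = 2.079/0.43 = 4.834 rad.
In degrees: β = 4.834 × 180/π = 277°.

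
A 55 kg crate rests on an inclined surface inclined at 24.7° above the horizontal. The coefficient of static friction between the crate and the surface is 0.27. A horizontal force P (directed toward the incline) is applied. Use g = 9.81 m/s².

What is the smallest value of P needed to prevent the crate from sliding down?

The crate tends to slide down (tan θ > μ_s), so at the point of impending slip friction acts up-slope at its limit: f = μ_s N.
Perpendicular to the incline: N = m g cos θ + P sin θ.
Along the incline: P cos θ + μ_s N = m g sin θ, i.e. P cos θ + μ_s (m g cos θ + P sin θ) = m g sin θ.
Solving, P (cos θ + μ_s sin θ) = m g (sin θ − μ_s cos θ), so P = 540×0.1726/1.021 = 91.2 N.

P_min ≈ 91.2 N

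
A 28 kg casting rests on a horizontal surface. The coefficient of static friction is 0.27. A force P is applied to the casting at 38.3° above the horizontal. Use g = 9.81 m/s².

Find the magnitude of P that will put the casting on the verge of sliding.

N = m g − P sin α (the pull lifts the casting).
At impending slip, P cos α = μ_s N = μ_s (m g − P sin α).
Solving: P (cos α + μ_s sin α) = μ_s m g → P = 0.27×275/(cos 38.3° + 0.27 sin 38.3°) = 74.2/0.9521 = 77.9 N.

P ≈ 77.9 N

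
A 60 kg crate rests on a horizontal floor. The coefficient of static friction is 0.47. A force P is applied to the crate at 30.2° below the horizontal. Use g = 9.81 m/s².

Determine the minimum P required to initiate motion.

P ≈ 441 N

N = m g + P sin α (the push presses the crate into the horizontal floor).
At impending slip, P cos α = μ_s N = μ_s (m g + P sin α).
Solving: P (cos α − μ_s sin α) = μ_s m g → P = 0.47×589/(cos 30.2° − 0.47 sin 30.2°) = 277/0.6279 = 441 N.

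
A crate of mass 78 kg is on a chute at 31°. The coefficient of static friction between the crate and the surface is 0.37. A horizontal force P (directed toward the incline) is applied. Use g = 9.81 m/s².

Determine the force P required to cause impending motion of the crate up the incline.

P ≈ 955 N

At impending motion up the slope, friction acts down-slope at its limit: f = μ_s N.
Perpendicular to the incline: N = m g cos θ + P sin θ.
Along the incline: P cos θ = m g sin θ + μ_s N = m g sin θ + μ_s (m g cos θ + P sin θ).
Solving, P (cos θ − μ_s sin θ) = m g (sin θ + μ_s cos θ), so P = 78×9.81×(sin 31° + 0.37 cos 31°)/(cos 31° − 0.37 sin 31°) = 765×0.8322/0.6666 = 955 N.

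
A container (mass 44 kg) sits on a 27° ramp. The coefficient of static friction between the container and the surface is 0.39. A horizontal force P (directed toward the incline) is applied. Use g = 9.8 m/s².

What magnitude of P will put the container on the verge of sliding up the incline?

P ≈ 484 N

At impending motion up the slope, friction acts down-slope at its limit: f = μ_s N.
Perpendicular to the incline: N = m g cos θ + P sin θ.
Along the incline: P cos θ = m g sin θ + μ_s N = m g sin θ + μ_s (m g cos θ + P sin θ).
Solving, P (cos θ − μ_s sin θ) = m g (sin θ + μ_s cos θ), so P = 44×9.8×(sin 27° + 0.39 cos 27°)/(cos 27° − 0.39 sin 27°) = 431×0.8015/0.714 = 484 N.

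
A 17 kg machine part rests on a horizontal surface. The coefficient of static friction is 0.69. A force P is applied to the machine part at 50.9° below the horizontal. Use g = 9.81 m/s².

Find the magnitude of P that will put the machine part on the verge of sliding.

N = m g + P sin α (the push presses the machine part into the horizontal surface).
At impending slip, P cos α = μ_s N = μ_s (m g + P sin α).
Solving: P (cos α − μ_s sin α) = μ_s m g → P = 0.69×167/(cos 50.9° − 0.69 sin 50.9°) = 115/0.0952 = 1210 N.

P ≈ 1210 N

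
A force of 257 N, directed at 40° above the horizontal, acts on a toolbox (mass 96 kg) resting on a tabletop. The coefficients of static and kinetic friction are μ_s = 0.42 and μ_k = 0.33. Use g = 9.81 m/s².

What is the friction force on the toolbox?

f ≈ 197 N

N = m g − P sin α = 941.8 − 257×sin 40° = 776.6 N.
The horizontal driving force is P cos α = 196.9 N, so equilibrium needs friction f = 196.9 N.
The static-friction limit is μ_s N = 326.2 N.
Since 196.9 N does not exceed the limit, the toolbox stays at rest and f = 197 N.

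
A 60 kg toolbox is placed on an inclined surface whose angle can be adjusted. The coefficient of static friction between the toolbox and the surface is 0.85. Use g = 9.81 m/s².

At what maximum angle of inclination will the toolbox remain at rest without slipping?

θ_max ≈ 40.4°

At the slip threshold, m g sin θ = μ_s · m g cos θ, so tan θ = μ_s.
θ_max = arctan(0.85) = 40.4°.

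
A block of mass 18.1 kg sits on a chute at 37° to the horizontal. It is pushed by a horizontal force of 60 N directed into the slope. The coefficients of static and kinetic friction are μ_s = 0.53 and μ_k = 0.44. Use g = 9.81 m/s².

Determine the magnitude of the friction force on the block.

f ≈ 58.9 N (up the incline)

Normal direction: N = m g cos θ + P sin θ = 177.9 N.
Parallel to the incline: P cos θ − m g sin θ = 47.92 − 106.9 = -58.94 N; the friction needed to balance this is 58.94 N acting up the slope.
The limit of static friction is μ_s N = 94.3 N.
Since 58.94 N is within the 94.3 N limit, the block stays put and friction is exactly 58.9 N.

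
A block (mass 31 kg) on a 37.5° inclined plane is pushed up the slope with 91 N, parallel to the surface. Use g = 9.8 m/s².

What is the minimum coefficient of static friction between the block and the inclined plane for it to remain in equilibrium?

N = m g cos θ = 241 N.
Friction must make up the shortfall along the incline: f = m g sin θ − P = 184.9 − 91 = 93.94 N.
At the threshold f = μ_s N, so μ_s,min = 93.94/241 = 0.39.

μ_s,min ≈ 0.39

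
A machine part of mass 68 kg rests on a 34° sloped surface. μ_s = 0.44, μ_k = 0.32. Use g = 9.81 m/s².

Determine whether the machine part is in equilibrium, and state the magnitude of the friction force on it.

N = m g cos θ = 553 N.
Down-slope weight component: m g sin θ = 373 N.
μ_s N = 243 N.
373 > 243 N, so it slides; kinetic friction f = μ_k N = 0.32×553 = 177 N.

f ≈ 177 N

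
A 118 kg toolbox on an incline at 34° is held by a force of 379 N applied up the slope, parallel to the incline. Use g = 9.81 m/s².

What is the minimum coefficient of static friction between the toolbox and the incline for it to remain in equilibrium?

μ_s,min ≈ 0.28

N = m g cos θ = 959.7 N.
Friction must make up the shortfall along the incline: f = m g sin θ − P = 647.3 − 379 = 268.3 N.
At the threshold f = μ_s N, so μ_s,min = 268.3/959.7 = 0.28.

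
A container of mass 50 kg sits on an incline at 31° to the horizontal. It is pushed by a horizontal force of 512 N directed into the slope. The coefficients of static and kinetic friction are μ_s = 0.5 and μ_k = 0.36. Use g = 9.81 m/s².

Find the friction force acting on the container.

Normal direction: N = m g cos θ + P sin θ = 684.1 N.
Along the incline, the net driving force (taking up-slope positive) is P cos θ − m g sin θ = 438.9 − 252.6 = 186.2 N, so equilibrium requires friction f = -186.2 N (down-slope).
The limit of static friction is μ_s N = 342.1 N.
|f_req| = 186.2 ≤ 342.1 N → the container is in equilibrium; friction equals the required value.

f ≈ 186 N (down the incline)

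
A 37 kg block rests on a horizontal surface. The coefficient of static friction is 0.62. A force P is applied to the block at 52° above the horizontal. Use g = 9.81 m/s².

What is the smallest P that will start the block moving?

N = m g − P sin α (the pull lifts the block).
At impending slip, P cos α = μ_s N = μ_s (m g − P sin α).
Solving: P (cos α + μ_s sin α) = μ_s m g → P = 0.62×363/(cos 52° + 0.62 sin 52°) = 225/1.104 = 204 N.

P ≈ 204 N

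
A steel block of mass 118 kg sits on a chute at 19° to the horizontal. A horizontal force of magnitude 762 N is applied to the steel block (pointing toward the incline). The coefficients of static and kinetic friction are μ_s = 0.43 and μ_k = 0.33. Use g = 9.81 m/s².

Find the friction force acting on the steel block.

f ≈ 344 N (down the incline)

The horizontal push has a component P sin θ into the surface, so N = m g cos θ + P sin θ = 1095 + 248.1 = 1343 N.
Parallel to the incline: P cos θ − m g sin θ = 720.5 − 376.9 = 343.6 N; the friction needed to balance this is 343.6 N acting down the slope.
The limit of static friction is μ_s N = 577.3 N.
|f_req| = 343.6 ≤ 577.3 N → the steel block is in equilibrium; friction equals the required value.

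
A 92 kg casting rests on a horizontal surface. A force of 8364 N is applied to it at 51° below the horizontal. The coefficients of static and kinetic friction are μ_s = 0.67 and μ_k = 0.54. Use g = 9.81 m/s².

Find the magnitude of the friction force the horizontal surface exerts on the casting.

Vertical equilibrium gives N = m g + P sin α = 7403 N.
The horizontal driving force is P cos α = 5264 N, so equilibrium needs friction f = 5264 N.
μ_s N = 0.67 × 7403 = 4960 N.
The required friction exceeds μ_s N, so the casting moves and f = μ_k N = 4000 N.

f ≈ 4000 N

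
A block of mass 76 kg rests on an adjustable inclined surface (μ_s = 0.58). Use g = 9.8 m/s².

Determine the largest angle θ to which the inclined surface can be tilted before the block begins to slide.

θ_max ≈ 30.1°

At the slip threshold, m g sin θ = μ_s · m g cos θ, so tan θ = μ_s.
θ_max = arctan(0.58) = 30.1°.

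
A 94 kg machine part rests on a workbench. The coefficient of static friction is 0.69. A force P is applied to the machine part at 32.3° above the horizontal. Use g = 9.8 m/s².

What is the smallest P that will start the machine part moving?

P ≈ 524 N

N = m g − P sin α (the pull lifts the machine part).
At impending slip, P cos α = μ_s N = μ_s (m g − P sin α).
Solving: P (cos α + μ_s sin α) = μ_s m g → P = 0.69×921/(cos 32.3° + 0.69 sin 32.3°) = 636/1.214 = 524 N.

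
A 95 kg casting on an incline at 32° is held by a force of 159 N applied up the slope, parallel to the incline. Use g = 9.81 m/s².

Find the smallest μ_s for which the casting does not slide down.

N = m g cos θ = 790.3 N.
Friction must make up the shortfall along the incline: f = m g sin θ − P = 493.9 − 159 = 334.9 N.
At the threshold f = μ_s N, so μ_s,min = 334.9/790.3 = 0.424.

μ_s,min ≈ 0.424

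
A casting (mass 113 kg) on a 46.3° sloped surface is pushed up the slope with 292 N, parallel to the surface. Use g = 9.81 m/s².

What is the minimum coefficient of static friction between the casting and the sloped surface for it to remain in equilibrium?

N = m g cos θ = 765.9 N.
Friction must make up the shortfall along the incline: f = m g sin θ − P = 801.4 − 292 = 509.4 N.
At the threshold f = μ_s N, so μ_s,min = 509.4/765.9 = 0.665.

μ_s,min ≈ 0.665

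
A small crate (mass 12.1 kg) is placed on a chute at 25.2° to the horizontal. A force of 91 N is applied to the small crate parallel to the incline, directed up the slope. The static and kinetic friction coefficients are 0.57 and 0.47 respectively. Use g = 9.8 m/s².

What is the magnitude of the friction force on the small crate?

f ≈ 40.5 N (down the incline)

The normal reaction is N = m g cos θ = 107.3 N.
The friction needed for equilibrium is m g sin θ − P = 50.49 − 91 = -40.51 N, measured positive up-slope.
Maximum static friction available: μ_s N = 0.57 × 107.3 = 61.16 N.
Since |-40.51| ≤ 61.16 N, the small crate remains in static equilibrium and friction takes exactly the required value.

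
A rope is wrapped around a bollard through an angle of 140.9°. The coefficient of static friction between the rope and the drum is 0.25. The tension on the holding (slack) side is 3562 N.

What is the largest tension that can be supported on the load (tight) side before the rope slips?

T_max ≈ 6590 N

At impending slip the capstan equation gives T₂/T₁ = e^{μβ} with β in radians.
β = 140.9° × π/180 = 2.459 rad.
e^{μβ} = e^{0.25×2.459} = 1.849.
T₂ = T₁ · e^{μβ} = 3562 × 1.849 = 6590 N.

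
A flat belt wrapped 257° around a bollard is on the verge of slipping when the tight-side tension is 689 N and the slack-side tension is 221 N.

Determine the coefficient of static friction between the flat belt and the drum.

μ ≈ 0.254

T₂/T₁ = e^{μβ} → μ = ln(T₂/T₁)/β.
β = 257° = 4.485 rad.
μ = ln(689/221)/4.485 = ln(3.118)/4.485 = 0.254.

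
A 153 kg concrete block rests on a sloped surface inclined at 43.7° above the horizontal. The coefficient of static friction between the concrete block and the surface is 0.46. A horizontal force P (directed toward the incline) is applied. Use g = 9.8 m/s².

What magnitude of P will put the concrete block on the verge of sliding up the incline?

P ≈ 3790 N

At impending motion up the slope, friction acts down-slope at its limit: f = μ_s N.
Perpendicular to the incline: N = m g cos θ + P sin θ.
Along the incline: P cos θ = m g sin θ + μ_s N = m g sin θ + μ_s (m g cos θ + P sin θ).
Solving, P (cos θ − μ_s sin θ) = m g (sin θ + μ_s cos θ), so P = 153×9.8×(sin 43.7° + 0.46 cos 43.7°)/(cos 43.7° − 0.46 sin 43.7°) = 1500×1.023/0.4052 = 3790 N.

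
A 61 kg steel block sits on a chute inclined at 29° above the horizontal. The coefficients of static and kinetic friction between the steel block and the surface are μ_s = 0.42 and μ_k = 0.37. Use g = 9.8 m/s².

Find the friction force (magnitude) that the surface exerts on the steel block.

The normal reaction is N = m g cos θ = 522.8 N.
Along the slope the weight component is m g sin θ = 289.8 N; friction must supply exactly this, acting up-slope.
The static-friction ceiling is μ_s N = 0.42 × 522.8 = 219.6 N.
|289.8| exceeds 219.6 N, so the steel block slips down-slope; friction is kinetic, f = μ_k N = 0.37×522.8 = 193 N.

f ≈ 193 N (up the incline)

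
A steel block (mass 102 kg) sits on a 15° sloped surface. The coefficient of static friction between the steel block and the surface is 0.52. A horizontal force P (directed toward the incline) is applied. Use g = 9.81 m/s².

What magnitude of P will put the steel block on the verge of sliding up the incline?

At impending motion up the slope, friction acts down-slope at its limit: f = μ_s N.
Perpendicular to the incline: N = m g cos θ + P sin θ.
Along the incline: P cos θ = m g sin θ + μ_s N = m g sin θ + μ_s (m g cos θ + P sin θ).
Solving, P (cos θ − μ_s sin θ) = m g (sin θ + μ_s cos θ), so P = 102×9.81×(sin 15° + 0.52 cos 15°)/(cos 15° − 0.52 sin 15°) = 1000×0.7611/0.8313 = 916 N.

P ≈ 916 N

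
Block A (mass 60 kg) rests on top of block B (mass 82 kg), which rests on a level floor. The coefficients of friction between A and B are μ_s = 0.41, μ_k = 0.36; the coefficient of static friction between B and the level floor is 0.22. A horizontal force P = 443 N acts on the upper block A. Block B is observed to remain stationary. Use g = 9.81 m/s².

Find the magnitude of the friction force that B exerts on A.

f ≈ 212 N

The normal force B exerts on A is simply A's weight, N₁ = 588.6 N.
So the A–B interface can sustain at most μ_s N₁ = 241.3 N of static friction.
P = 443 N exceeds that limit, so A slips over B and the interface friction becomes kinetic: f₁ = μ_k N₁ = 0.36×588.6 = 212 N.
B experiences an equal 212 N forward from A (third law). B is in equilibrium, so the floor supplies f₂ = 212 N of static friction (limit μ_s(m_A+m_B)g = 306.5 N, not exceeded).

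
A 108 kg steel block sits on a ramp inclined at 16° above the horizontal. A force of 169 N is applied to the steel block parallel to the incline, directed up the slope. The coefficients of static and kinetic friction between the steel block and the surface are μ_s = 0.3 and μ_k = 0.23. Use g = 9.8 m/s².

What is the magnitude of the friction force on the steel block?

f ≈ 123 N (up the incline)

Normal force: N = m g cos θ = 108 × 9.8 × cos 16° = 1017 N.
For equilibrium along the incline the friction force must supply f = m g sin θ − P = 291.7 − 169 = 122.7 N (positive meaning up-slope).
The static-friction ceiling is μ_s N = 0.3 × 1017 = 305.2 N.
Since |122.7| ≤ 305.2 N, no slip — friction simply equals what equilibrium demands.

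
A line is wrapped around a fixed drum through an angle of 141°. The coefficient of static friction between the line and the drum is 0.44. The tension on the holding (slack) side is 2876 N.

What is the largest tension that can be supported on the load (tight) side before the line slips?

T_max ≈ 8490 N

At impending slip the capstan equation gives T₂/T₁ = e^{μβ} with β in radians.
β = 141° × π/180 = 2.461 rad.
e^{μβ} = e^{0.44×2.461} = 2.953.
T₂ = T₁ · e^{μβ} = 2876 × 2.953 = 8490 N.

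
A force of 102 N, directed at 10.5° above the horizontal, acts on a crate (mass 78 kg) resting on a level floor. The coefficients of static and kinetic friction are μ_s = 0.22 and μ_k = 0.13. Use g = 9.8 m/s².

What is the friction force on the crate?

The vertical component of P reduces the normal force: N = m g − P sin α = 764.4 − 18.59 = 745.8 N.
The horizontal driving force is P cos α = 100.3 N, so equilibrium needs friction f = 100.3 N.
The static-friction limit is μ_s N = 164.1 N.
Since 100.3 N does not exceed the limit, the crate stays at rest and f = 100 N.

f ≈ 100 N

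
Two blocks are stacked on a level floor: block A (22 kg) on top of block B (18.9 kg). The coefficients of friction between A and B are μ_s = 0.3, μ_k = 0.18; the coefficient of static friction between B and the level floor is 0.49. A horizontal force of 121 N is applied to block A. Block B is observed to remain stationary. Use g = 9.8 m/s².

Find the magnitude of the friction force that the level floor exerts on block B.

f ≈ 38.8 N

Between the blocks, N₁ = m_A g = 215.6 N.
So the A–B interface can sustain at most μ_s N₁ = 64.68 N of static friction.
P = 121 N exceeds that limit, so A slips over B and the interface friction becomes kinetic: f₁ = μ_k N₁ = 0.18×215.6 = 38.8 N.
By Newton's third law B feels 38.8 N forward from A. With B stationary, the floor's static friction on B balances it: f₂ = 38.8 N (well within μ_s(m_A+m_B)g = 196.4 N).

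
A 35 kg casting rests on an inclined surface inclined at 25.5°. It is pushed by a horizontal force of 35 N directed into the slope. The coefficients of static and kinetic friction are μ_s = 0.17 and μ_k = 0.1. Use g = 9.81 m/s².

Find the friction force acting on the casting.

Resolve perpendicular to the incline: N = m g cos θ + P sin θ = 35×9.81×cos 25.5° + 35×sin 25.5° = 325 N.
Parallel to the incline: P cos θ − m g sin θ = 31.59 − 147.8 = -116.2 N; the friction needed to balance this is 116.2 N acting up the slope.
Maximum static friction: μ_s N = 0.17 × 325 = 55.24 N.
The required 116.2 N exceeds the static limit, so the casting slides down-slope and f = μ_k N = 0.1×325 = 32.5 N.

f ≈ 32.5 N (up the incline)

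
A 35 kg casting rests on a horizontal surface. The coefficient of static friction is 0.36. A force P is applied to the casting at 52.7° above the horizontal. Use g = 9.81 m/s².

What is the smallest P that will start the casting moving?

P ≈ 139 N

N = m g − P sin α (the pull lifts the casting).
At impending slip, P cos α = μ_s N = μ_s (m g − P sin α).
Solving: P (cos α + μ_s sin α) = μ_s m g → P = 0.36×343/(cos 52.7° + 0.36 sin 52.7°) = 124/0.8924 = 139 N.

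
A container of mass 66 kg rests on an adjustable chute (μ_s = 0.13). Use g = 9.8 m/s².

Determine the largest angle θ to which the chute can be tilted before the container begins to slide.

θ_max ≈ 7.41°

At the slip threshold, m g sin θ = μ_s · m g cos θ, so tan θ = μ_s.
θ_max = arctan(0.13) = 7.41°.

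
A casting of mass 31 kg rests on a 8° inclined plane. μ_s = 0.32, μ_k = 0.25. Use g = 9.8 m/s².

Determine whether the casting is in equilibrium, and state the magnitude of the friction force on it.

f ≈ 42.3 N

N = m g cos θ = 301 N.
Down-slope weight component: m g sin θ = 42.3 N.
μ_s N = 96.3 N.
42.3 ≤ 96.3 N, so it stays put; friction = 42.3 N.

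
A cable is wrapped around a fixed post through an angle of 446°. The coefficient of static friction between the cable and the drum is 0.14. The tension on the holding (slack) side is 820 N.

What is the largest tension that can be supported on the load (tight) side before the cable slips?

At impending slip the capstan equation gives T₂/T₁ = e^{μβ} with β in radians.
β = 446° × π/180 = 7.784 rad.
e^{μβ} = e^{0.14×7.784} = 2.974.
T₂ = T₁ · e^{μβ} = 820 × 2.974 = 2440 N.

T_max ≈ 2440 N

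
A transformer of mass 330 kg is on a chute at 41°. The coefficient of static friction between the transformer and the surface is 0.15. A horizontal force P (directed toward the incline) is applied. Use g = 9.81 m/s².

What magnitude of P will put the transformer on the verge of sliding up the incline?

P ≈ 3790 N

At impending motion up the slope, friction acts down-slope at its limit: f = μ_s N.
Perpendicular to the incline: N = m g cos θ + P sin θ.
Along the incline: P cos θ = m g sin θ + μ_s N = m g sin θ + μ_s (m g cos θ + P sin θ).
Solving, P (cos θ − μ_s sin θ) = m g (sin θ + μ_s cos θ), so P = 330×9.81×(sin 41° + 0.15 cos 41°)/(cos 41° − 0.15 sin 41°) = 3240×0.7693/0.6563 = 3790 N.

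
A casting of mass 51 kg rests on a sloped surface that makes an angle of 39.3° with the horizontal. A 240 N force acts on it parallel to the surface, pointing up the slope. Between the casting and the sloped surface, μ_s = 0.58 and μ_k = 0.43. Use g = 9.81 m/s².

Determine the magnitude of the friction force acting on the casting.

Normal force: N = m g cos θ = 51 × 9.81 × cos 39.3° = 387.2 N.
For equilibrium along the incline the friction force must supply f = m g sin θ − P = 316.9 − 240 = 76.89 N (positive meaning up-slope).
The static-friction ceiling is μ_s N = 0.58 × 387.2 = 224.6 N.
Since |76.89| ≤ 224.6 N, static friction is sufficient; f equals the required value, not μ_s N.

f ≈ 76.9 N (up the incline)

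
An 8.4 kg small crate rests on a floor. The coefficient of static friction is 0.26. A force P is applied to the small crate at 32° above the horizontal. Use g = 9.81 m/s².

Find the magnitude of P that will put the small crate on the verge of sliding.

P ≈ 21.7 N

N = m g − P sin α (the pull lifts the small crate).
At impending slip, P cos α = μ_s N = μ_s (m g − P sin α).
Solving: P (cos α + μ_s sin α) = μ_s m g → P = 0.26×82.4/(cos 32° + 0.26 sin 32°) = 21.4/0.9858 = 21.7 N.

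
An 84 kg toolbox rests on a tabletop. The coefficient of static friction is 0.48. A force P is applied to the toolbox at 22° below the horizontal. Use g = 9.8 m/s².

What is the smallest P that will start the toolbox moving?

P ≈ 529 N

N = m g + P sin α (the push presses the toolbox into the tabletop).
At impending slip, P cos α = μ_s N = μ_s (m g + P sin α).
Solving: P (cos α − μ_s sin α) = μ_s m g → P = 0.48×823/(cos 22° − 0.48 sin 22°) = 395/0.7474 = 529 N.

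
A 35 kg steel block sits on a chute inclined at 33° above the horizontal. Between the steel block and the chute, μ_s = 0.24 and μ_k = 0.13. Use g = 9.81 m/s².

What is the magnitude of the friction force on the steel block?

Normal force: N = m g cos θ = 35 × 9.81 × cos 33° = 288 N.
For equilibrium along the incline, friction must balance the weight component: f = m g sin θ = 187 N up the slope.
The static-friction ceiling is μ_s N = 0.24 × 288 = 69.11 N.
|187| exceeds 69.11 N, so the steel block slips down-slope; friction is kinetic, f = μ_k N = 0.13×288 = 37.4 N.

f ≈ 37.4 N (up the incline)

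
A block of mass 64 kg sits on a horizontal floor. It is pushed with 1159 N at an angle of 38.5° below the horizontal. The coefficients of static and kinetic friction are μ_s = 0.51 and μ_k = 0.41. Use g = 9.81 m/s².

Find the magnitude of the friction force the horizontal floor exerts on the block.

f ≈ 553 N

Vertical equilibrium gives N = m g + P sin α = 1349 N.
For equilibrium, f = P cos α = 1159×cos 38.5° = 907 N.
The static-friction limit is μ_s N = 688.2 N.
907 > 688.2 N → the block slides; f = μ_k N = 0.41×1349 = 553 N.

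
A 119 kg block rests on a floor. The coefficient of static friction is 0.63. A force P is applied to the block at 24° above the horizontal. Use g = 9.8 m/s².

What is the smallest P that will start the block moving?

P ≈ 628 N

N = m g − P sin α (the pull lifts the block).
At impending slip, P cos α = μ_s N = μ_s (m g − P sin α).
Solving: P (cos α + μ_s sin α) = μ_s m g → P = 0.63×1170/(cos 24° + 0.63 sin 24°) = 735/1.17 = 628 N.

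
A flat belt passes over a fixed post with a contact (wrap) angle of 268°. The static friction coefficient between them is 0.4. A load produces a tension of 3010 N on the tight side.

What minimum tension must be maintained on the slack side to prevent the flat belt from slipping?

T_min ≈ 463 N

Capstan equation at impending slip: T_tight/T_slack = e^{μβ}.
β = 268° = 4.677 rad; e^{μβ} = e^{0.4×4.677} = 6.495.
T_slack = T_tight / e^{μβ} = 3010 / 6.495 = 463 N.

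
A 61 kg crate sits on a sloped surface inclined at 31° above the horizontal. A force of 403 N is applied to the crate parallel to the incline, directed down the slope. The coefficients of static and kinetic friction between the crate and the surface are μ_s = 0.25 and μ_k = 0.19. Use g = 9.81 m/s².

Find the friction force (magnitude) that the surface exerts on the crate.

Perpendicular to the surface, N = m g cos θ = 61·9.81·cos 31° = 512.9 N.
For equilibrium along the incline the friction force must supply f = m g sin θ + P = 308.2 + 403 = 711.2 N (positive meaning up-slope).
The static-friction ceiling is μ_s N = 0.25 × 512.9 = 128.2 N.
Since |711.2| > 128.2 N, static friction cannot hold it; the crate slides down the incline and kinetic friction applies: f = μ_k N = 0.19 × 512.9 = 97.5 N.

f ≈ 97.5 N (up the incline)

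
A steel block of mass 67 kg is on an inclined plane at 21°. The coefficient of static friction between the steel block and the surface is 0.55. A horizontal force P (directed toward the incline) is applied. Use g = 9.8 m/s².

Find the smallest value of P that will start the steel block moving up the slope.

At impending motion up the slope, friction acts down-slope at its limit: f = μ_s N.
Perpendicular to the incline: N = m g cos θ + P sin θ.
Along the incline: P cos θ = m g sin θ + μ_s N = m g sin θ + μ_s (m g cos θ + P sin θ).
Solving, P (cos θ − μ_s sin θ) = m g (sin θ + μ_s cos θ), so P = 67×9.8×(sin 21° + 0.55 cos 21°)/(cos 21° − 0.55 sin 21°) = 657×0.8718/0.7365 = 777 N.

P ≈ 777 N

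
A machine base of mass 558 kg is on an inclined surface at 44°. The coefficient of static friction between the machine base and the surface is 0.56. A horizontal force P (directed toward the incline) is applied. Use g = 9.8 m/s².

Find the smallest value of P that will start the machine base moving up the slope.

P ≈ 18200 N

At impending motion up the slope, friction acts down-slope at its limit: f = μ_s N.
Perpendicular to the incline: N = m g cos θ + P sin θ.
Along the incline: P cos θ = m g sin θ + μ_s N = m g sin θ + μ_s (m g cos θ + P sin θ).
Solving, P (cos θ − μ_s sin θ) = m g (sin θ + μ_s cos θ), so P = 558×9.8×(sin 44° + 0.56 cos 44°)/(cos 44° − 0.56 sin 44°) = 5470×1.097/0.3303 = 18200 N.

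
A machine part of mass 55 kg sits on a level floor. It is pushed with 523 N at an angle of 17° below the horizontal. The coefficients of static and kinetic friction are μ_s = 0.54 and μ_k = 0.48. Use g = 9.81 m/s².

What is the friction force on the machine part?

f ≈ 332 N

Vertical equilibrium gives N = m g + P sin α = 692.5 N.
Horizontally, friction must balance P cos α = 500.1 N.
μ_s N = 0.54 × 692.5 = 373.9 N.
500.1 > 373.9 N → the machine part slides; f = μ_k N = 0.48×692.5 = 332 N.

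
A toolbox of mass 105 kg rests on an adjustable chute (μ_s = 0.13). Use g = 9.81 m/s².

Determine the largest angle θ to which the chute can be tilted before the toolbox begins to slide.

At the slip threshold, m g sin θ = μ_s · m g cos θ, so tan θ = μ_s.
θ_max = arctan(0.13) = 7.41°.

θ_max ≈ 7.41°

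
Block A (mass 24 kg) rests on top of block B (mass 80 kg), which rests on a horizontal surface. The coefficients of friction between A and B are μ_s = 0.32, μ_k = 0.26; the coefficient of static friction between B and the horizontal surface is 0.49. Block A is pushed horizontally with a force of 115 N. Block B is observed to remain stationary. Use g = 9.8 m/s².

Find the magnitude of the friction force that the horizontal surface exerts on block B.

Between the blocks, N₁ = m_A g = 235.2 N.
Maximum static friction on A from B: μ_s N₁ = 0.32×235.2 = 75.26 N.
Since P = 115 N > 75.26 N, A slides on B; the A–B friction is kinetic: f₁ = μ_k N₁ = 0.26×235.2 = 61.2 N.
B experiences an equal 61.2 N forward from A (third law). B is in equilibrium, so the floor supplies f₂ = 61.2 N of static friction (limit μ_s(m_A+m_B)g = 499.4 N, not exceeded).

f ≈ 61.2 N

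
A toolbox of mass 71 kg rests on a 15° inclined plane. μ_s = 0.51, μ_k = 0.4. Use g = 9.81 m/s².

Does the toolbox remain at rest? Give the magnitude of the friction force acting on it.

N = m g cos θ = 673 N.
Down-slope weight component: m g sin θ = 180 N.
μ_s N = 343 N.
180 ≤ 343 N, so it stays put; friction = 180 N.

f ≈ 180 N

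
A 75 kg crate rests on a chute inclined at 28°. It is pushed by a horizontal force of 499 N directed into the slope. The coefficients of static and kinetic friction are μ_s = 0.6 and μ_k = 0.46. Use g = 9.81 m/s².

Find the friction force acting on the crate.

The horizontal push has a component P sin θ into the surface, so N = m g cos θ + P sin θ = 649.6 + 234.3 = 883.9 N.
Parallel to the incline: P cos θ − m g sin θ = 440.6 − 345.4 = 95.18 N; the friction needed to balance this is 95.18 N acting down the slope.
The limit of static friction is μ_s N = 530.3 N.
|f_req| = 95.18 ≤ 530.3 N → the crate is in equilibrium; friction equals the required value.

f ≈ 95.2 N (down the incline)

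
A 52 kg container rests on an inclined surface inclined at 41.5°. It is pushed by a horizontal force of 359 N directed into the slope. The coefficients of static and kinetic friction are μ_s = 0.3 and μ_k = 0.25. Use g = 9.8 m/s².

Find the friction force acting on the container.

Resolve perpendicular to the incline: N = m g cos θ + P sin θ = 52×9.8×cos 41.5° + 359×sin 41.5° = 619.5 N.
Along the incline, the net driving force (taking up-slope positive) is P cos θ − m g sin θ = 268.9 − 337.7 = -68.8 N, so equilibrium requires friction f = 68.8 N (up-slope).
The limit of static friction is μ_s N = 185.9 N.
Since 68.8 N is within the 185.9 N limit, the container stays put and friction is exactly 68.8 N.

f ≈ 68.8 N (up the incline)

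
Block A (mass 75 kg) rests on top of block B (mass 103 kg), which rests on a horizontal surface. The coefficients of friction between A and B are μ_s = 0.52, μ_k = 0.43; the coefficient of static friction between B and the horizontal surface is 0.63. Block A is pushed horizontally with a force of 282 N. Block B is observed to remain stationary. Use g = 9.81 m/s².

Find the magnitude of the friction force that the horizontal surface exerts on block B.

Between the blocks, N₁ = m_A g = 735.8 N.
So the A–B interface can sustain at most μ_s N₁ = 382.6 N of static friction.
Since P = 282 N ≤ 382.6 N, A does not slip on B; friction on A equals P = 282 N.
By Newton's third law B feels 282 N forward from A. With B stationary, the floor's static friction on B balances it: f₂ = 282 N (well within μ_s(m_A+m_B)g = 1100 N).

f ≈ 282 N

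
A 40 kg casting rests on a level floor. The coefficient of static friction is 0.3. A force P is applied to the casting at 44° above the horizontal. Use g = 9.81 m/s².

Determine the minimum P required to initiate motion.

N = m g − P sin α (the pull lifts the casting).
At impending slip, P cos α = μ_s N = μ_s (m g − P sin α).
Solving: P (cos α + μ_s sin α) = μ_s m g → P = 0.3×392/(cos 44° + 0.3 sin 44°) = 118/0.9277 = 127 N.

P ≈ 127 N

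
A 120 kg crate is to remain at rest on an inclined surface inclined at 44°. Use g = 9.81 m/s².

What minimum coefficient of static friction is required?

At the slip threshold m g sin θ = μ_s m g cos θ, so μ_s,min = tan θ.
μ_s,min = tan 44° = 0.966.

μ_s,min ≈ 0.966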